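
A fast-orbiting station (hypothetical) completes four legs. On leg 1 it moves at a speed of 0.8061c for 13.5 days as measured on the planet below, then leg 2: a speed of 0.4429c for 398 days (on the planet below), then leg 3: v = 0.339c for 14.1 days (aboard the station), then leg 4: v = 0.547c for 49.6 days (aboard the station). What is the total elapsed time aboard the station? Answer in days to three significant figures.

τ = 429 days

Leg 1: γ = 1/√(1 − 0.8061²) = 1/√0.3502 = 1.690; τ_1 = 13.5/1.690 = 7.989 days.
Leg 2: γ = 1/√(1 − 0.4429²) = 1/√0.8038 = 1.115; τ_2 = 398/1.115 = 356.8 days.
Leg 3: 14.1 days is already measured aboard the station.
Leg 4: 49.6 days is already measured aboard the station.
Total: 7.989 + 356.8 + 14.10 + 49.60 days.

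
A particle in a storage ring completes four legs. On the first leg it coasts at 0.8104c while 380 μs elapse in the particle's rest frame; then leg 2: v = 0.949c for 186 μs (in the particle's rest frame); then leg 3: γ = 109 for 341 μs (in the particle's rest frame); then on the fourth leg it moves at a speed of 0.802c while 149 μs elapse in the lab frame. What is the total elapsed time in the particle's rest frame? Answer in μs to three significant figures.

τ = 996 μs

Leg 1: 380 μs is already measured in the particle's rest frame.
Leg 2: 186 μs is already measured in the particle's rest frame.
Leg 3: 341 μs is already measured in the particle's rest frame.
Leg 4: γ = 1/√(1 − 0.802²) = 1/√0.3568 = 1.674; τ_4 = 149/1.674 = 89.00 μs.
Total: 380.0 + 186.0 + 341.0 + 89.00 μs.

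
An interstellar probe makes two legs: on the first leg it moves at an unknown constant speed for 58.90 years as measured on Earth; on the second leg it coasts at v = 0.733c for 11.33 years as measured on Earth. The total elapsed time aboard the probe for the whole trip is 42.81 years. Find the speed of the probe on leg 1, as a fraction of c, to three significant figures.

β = 0.803

Leg 1: speed unknown; τ_1 = 58.90/γ_1.
Leg 2: γ = 1/√(1 − 0.733²) = 1/√0.4627 = 1.470; τ_2 = 11.33/1.470 = 7.707 years.
Total proper time: τ_1 + 7.707 = 42.81, so τ_1 = 42.81 − 7.707 = 35.10 years.
γ_1 = 58.90/35.10 = 1.678; β = √(1 − 1/γ²) = √0.6448.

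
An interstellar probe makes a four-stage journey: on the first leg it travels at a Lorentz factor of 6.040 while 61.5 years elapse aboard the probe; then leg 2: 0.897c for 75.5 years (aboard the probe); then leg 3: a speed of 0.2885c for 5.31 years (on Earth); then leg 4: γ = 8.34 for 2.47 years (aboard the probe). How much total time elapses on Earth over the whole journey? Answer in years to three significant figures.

Leg 1: γ = 6.040; Δt_1 = 6.040 × 61.5 = 371.5 years.
Leg 2: γ = 1/√(1 − 0.897²) = 1/√0.1954 = 2.262; Δt_2 = 2.262 × 75.5 = 170.8 years.
Leg 3: 5.31 years is already measured on Earth.
Leg 4: γ = 8.34; Δt_4 = 8.340 × 2.47 = 20.60 years.
Total: 371.5 + 170.8 + 5.310 + 20.60 years.

Δt = 568 years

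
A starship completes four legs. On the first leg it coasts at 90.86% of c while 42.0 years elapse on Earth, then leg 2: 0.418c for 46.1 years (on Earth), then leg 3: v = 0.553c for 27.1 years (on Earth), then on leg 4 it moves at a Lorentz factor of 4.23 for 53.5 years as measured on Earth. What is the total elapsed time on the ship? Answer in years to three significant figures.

Leg 1: β = 0.9086; γ = 1/√(1 − 0.9086²) = 1/√0.1744 = 2.394; τ_1 = 42.0/2.394 = 17.54 years.
Leg 2: γ = 1/√(1 − 0.418²) = 1/√0.8253 = 1.101; τ_2 = 46.1/1.101 = 41.88 years.
Leg 3: γ = 1/√(1 − 0.553²) = 1/√0.6942 = 1.200; τ_3 = 27.1/1.200 = 22.58 years.
Leg 4: γ = 4.23; τ_4 = 53.5/4.230 = 12.65 years.
Total: 17.54 + 41.88 + 22.58 + 12.65 years.

τ = 94.6 years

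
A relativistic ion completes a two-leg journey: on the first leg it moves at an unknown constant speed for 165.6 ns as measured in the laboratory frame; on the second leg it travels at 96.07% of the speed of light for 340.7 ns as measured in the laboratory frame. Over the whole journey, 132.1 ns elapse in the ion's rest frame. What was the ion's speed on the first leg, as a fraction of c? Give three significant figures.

Leg 1: speed unknown; τ_1 = 165.6/γ_1.
Leg 2: β = 0.9607; γ = 1/√(1 − 0.9607²) = 1/√0.07706 = 3.602; τ_2 = 340.7/3.602 = 94.57 ns.
Total proper time: τ_1 + 94.57 = 132.1, so τ_1 = 132.1 − 94.57 = 37.53 ns.
γ_1 = 165.6/37.53 = 4.413; β = √(1 − 1/γ²) = √0.9487.

β = 0.974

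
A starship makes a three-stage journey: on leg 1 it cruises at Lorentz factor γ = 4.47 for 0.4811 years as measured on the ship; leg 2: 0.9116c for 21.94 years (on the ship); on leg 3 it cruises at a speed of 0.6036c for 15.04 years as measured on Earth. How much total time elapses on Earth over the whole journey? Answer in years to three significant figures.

Leg 1: γ = 4.47; Δt_1 = 4.470 × 0.4811 = 2.151 years.
Leg 2: γ = 1/√(1 − 0.9116²) = 1/√0.1690 = 2.433; Δt_2 = 2.433 × 21.94 = 53.37 years.
Leg 3: 15.04 years is already measured on Earth.
Total: 2.151 + 53.37 + 15.04 years.

Δt = 70.6 years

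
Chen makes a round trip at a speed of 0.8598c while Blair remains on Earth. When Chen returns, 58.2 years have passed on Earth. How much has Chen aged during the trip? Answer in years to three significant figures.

γ = 1/√(1 − 0.8598²) = 1/√0.2607 = 1.958
Chen's clock measures proper time along the trip: τ = Δt/γ = 58.2/1.958 years.

τ = 29.7 years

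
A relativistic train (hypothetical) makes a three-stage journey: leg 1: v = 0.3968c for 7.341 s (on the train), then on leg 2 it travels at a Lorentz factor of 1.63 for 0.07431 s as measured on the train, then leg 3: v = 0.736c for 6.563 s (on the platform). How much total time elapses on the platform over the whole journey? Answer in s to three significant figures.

Leg 1: γ = 1/√(1 − 0.3968²) = 1/√0.8425 = 1.089; Δt_1 = 1.089 × 7.341 = 7.998 s.
Leg 2: γ = 1.63; Δt_2 = 1.630 × 0.07431 = 0.1211 s.
Leg 3: 6.563 s is already measured on the platform.
Total: 7.998 + 0.1211 + 6.563 s.

Δt = 14.7 s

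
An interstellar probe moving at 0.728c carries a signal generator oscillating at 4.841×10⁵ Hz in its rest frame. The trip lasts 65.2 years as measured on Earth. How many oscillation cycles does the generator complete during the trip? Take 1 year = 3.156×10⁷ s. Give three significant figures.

N = 6.83×10¹⁴

γ = 1/√(1 − 0.728²) = 1/√0.4700 = 1.459
The oscillator's own cycle count is N = f × τ where τ is the proper time aboard the probe. τ = Δt/γ = 65.2/1.459 = 44.70 years = 1.411×10⁹ s.
N = 4.841×10⁵ × 1.411×10⁹ = 6.829×10¹⁴.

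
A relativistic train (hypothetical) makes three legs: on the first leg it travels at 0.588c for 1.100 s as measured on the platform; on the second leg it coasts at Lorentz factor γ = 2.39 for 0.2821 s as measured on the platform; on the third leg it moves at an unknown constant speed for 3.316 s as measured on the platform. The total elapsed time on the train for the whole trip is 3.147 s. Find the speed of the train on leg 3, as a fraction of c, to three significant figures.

β = 0.764

Leg 1: γ = 1/√(1 − 0.588²) = 1/√0.6543 = 1.236; τ_1 = 1.100/1.236 = 0.8897 s.
Leg 2: γ = 2.39; τ_2 = 0.2821/2.390 = 0.1180 s.
Leg 3: speed unknown; τ_3 = 3.316/γ_3.
Total proper time: 0.8897 + 0.1180 + τ_3 = 3.147, so τ_3 = 3.147 − 1.008 = 2.139 s.
γ_3 = 3.316/2.139 = 1.550; β = √(1 − 1/γ²) = √0.5838.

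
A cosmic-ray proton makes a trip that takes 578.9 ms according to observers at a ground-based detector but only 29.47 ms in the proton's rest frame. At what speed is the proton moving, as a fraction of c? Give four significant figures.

The proper time is measured in the proton's rest frame (both events occur at the proton's location); Δt is measured at a ground-based detector. γ = Δt/τ = 578.9/29.47 = 19.64.
β = √(1 − 1/γ²) = √(1 − 0.002592) = √0.9974

β = 0.9987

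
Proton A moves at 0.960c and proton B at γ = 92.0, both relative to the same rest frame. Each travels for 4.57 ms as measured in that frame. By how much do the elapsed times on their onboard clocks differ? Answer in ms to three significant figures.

|τ_A − τ_B| = 1.23 ms

A: γ = 1/√(1 − 0.960²) = 25/7 ≈ 3.571; τ_A = 4.57/3.571 = 1.280 ms.
B: γ = 92.0; τ_B = 4.57/92.00 = 0.04967 ms.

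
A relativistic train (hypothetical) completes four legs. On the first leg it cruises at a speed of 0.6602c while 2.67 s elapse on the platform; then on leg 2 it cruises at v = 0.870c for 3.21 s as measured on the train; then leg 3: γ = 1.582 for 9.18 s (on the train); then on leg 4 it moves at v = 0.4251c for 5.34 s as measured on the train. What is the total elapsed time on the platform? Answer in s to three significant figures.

Leg 1: 2.67 s is already measured on the platform.
Leg 2: γ = 1/√(1 − 0.870²) = 1/√0.2431 = 2.028; Δt_2 = 2.028 × 3.21 = 6.510 s.
Leg 3: γ = 1.582; Δt_3 = 1.582 × 9.18 = 14.52 s.
Leg 4: γ = 1/√(1 − 0.4251²) = 1/√0.8193 = 1.105; Δt_4 = 1.105 × 5.34 = 5.900 s.
Total: 2.670 + 6.510 + 14.52 + 5.900 s.

Δt = 29.6 s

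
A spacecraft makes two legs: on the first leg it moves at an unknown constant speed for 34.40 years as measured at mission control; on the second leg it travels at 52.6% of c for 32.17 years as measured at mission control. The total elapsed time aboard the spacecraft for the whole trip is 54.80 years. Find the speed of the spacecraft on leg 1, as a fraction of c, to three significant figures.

β = 0.603

Leg 1: speed unknown; τ_1 = 34.40/γ_1.
Leg 2: β = 0.526; γ = 1/√(1 − 0.526²) = 1/√0.7233 = 1.176; τ_2 = 32.17/1.176 = 27.36 years.
Total proper time: τ_1 + 27.36 = 54.80, so τ_1 = 54.80 − 27.36 = 27.44 years.
γ_1 = 34.40/27.44 = 1.254; β = √(1 − 1/γ²) = √0.3637.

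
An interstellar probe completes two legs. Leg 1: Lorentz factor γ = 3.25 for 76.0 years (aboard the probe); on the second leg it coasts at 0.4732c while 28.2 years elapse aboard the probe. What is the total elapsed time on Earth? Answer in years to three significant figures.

Leg 1: γ = 3.25; Δt_1 = 3.250 × 76.0 = 247.0 years.
Leg 2: γ = 1/√(1 − 0.4732²) = 1/√0.7761 = 1.135; Δt_2 = 1.135 × 28.2 = 32.01 years.
Total: 247.0 + 32.01 years.

Δt = 279 years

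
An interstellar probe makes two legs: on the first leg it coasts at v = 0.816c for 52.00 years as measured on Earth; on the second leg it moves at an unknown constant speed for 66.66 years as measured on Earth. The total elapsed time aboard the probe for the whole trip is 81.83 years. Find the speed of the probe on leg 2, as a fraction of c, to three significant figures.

Leg 1: γ = 1/√(1 − 0.816²) = 1/√0.3341 = 1.730; τ_1 = 52.00/1.730 = 30.06 years.
Leg 2: speed unknown; τ_2 = 66.66/γ_2.
Total proper time: 30.06 + τ_2 = 81.83, so τ_2 = 81.83 − 30.06 = 51.77 years.
γ_2 = 66.66/51.77 = 1.288; β = √(1 − 1/γ²) = √0.3968.

β = 0.630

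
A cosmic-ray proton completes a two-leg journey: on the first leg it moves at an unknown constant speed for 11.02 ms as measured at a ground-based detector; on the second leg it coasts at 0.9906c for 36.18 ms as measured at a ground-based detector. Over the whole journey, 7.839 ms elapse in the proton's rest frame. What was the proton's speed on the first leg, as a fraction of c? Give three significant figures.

Leg 1: speed unknown; τ_1 = 11.02/γ_1.
Leg 2: γ = 1/√(1 − 0.9906²) = 1/√0.01871 = 7.310; τ_2 = 36.18/7.310 = 4.949 ms.
Total proper time: τ_1 + 4.949 = 7.839, so τ_1 = 7.839 − 4.949 = 2.890 ms.
γ_1 = 11.02/2.890 = 3.813; β = √(1 − 1/γ²) = √0.9312.

β = 0.965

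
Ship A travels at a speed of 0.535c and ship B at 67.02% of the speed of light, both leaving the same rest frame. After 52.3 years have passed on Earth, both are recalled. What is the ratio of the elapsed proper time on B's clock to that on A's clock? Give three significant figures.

A: γ = 1/√(1 − 0.535²) = 1/√0.7138 = 1.184. B: β = 0.6702; γ = 1/√(1 − 0.6702²) = 1/√0.5508 = 1.347.
τ_A/τ_B = γ_B/γ_A = 1.347/1.184 = 1.138, so τ_B/τ_A = 0.8785.

τ_B/τ_A = 0.878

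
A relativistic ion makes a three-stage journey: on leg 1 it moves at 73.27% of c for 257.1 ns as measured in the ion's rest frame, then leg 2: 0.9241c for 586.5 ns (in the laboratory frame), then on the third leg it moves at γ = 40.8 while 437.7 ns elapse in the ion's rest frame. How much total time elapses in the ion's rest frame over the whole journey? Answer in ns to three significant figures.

Leg 1: 257.1 ns is already measured in the ion's rest frame.
Leg 2: γ = 1/√(1 − 0.9241²) = 1/√0.1460 = 2.617; τ_2 = 586.5/2.617 = 224.1 ns.
Leg 3: 437.7 ns is already measured in the ion's rest frame.
Total: 257.1 + 224.1 + 437.7 ns.

τ = 919 ns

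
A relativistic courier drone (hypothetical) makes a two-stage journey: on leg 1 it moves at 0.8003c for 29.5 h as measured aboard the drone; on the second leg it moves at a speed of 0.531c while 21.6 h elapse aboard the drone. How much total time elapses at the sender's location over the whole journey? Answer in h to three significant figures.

Leg 1: γ = 1/√(1 − 0.8003²) = 1/√0.3595 = 1.668; Δt_1 = 1.668 × 29.5 = 49.20 h.
Leg 2: γ = 1/√(1 − 0.531²) = 1/√0.7180 = 1.180; Δt_2 = 1.180 × 21.6 = 25.49 h.
Total: 49.20 + 25.49 h.

Δt = 74.7 h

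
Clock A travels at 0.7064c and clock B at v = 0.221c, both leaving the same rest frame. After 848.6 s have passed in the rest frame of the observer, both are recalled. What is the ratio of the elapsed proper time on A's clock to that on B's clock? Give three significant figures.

τ_A/τ_B = 0.726

A: γ = 1/√(1 − 0.7064²) = 1/√0.5010 = 1.413. B: γ = 1/√(1 − 0.221²) = 1/√0.9512 = 1.025.
τ_A/τ_B = γ_B/γ_A = 1.025/1.413 = 0.7258, so τ_A/τ_B = 0.7258.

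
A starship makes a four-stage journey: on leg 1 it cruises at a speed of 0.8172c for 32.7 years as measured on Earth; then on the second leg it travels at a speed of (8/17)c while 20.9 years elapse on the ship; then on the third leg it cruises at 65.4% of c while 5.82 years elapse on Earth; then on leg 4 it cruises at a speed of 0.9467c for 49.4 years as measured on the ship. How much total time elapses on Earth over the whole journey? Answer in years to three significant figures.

Leg 1: 32.7 years is already measured on Earth.
Leg 2: γ = 1/√(1 − (8/17)²) = 17/15 ≈ 1.133; Δt_2 = 1.133 × 20.9 = 23.69 years.
Leg 3: 5.82 years is already measured on Earth.
Leg 4: γ = 1/√(1 − 0.9467²) = 1/√0.1038 = 3.104; Δt_4 = 3.104 × 49.4 = 153.4 years.
Total: 32.70 + 23.69 + 5.820 + 153.4 years.

Δt = 216 years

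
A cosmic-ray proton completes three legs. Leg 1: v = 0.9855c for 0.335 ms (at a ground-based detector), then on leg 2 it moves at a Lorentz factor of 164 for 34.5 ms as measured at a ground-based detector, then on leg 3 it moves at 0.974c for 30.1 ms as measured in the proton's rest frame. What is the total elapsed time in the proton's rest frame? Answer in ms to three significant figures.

Leg 1: γ = 1/√(1 − 0.9855²) = 1/√0.02879 = 5.894; τ_1 = 0.335/5.894 = 0.05684 ms.
Leg 2: γ = 164; τ_2 = 34.5/164.0 = 0.2104 ms.
Leg 3: 30.1 ms is already measured in the proton's rest frame.
Total: 0.05684 + 0.2104 + 30.10 ms.

τ = 30.4 ms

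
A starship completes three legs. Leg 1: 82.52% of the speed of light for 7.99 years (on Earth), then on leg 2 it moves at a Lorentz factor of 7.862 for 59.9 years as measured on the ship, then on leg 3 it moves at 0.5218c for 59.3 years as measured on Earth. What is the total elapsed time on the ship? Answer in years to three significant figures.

Leg 1: β = 0.8252; γ = 1/√(1 − 0.8252²) = 1/√0.3190 = 1.770; τ_1 = 7.99/1.770 = 4.513 years.
Leg 2: 59.9 years is already measured on the ship.
Leg 3: γ = 1/√(1 − 0.5218²) = 1/√0.7277 = 1.172; τ_3 = 59.3/1.172 = 50.59 years.
Total: 4.513 + 59.90 + 50.59 years.

τ = 115 years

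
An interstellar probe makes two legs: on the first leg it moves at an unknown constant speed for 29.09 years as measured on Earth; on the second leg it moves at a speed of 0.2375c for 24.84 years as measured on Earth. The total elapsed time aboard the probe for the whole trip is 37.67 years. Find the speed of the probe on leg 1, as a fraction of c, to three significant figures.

β = 0.885

Leg 1: speed unknown; τ_1 = 29.09/γ_1.
Leg 2: γ = 1/√(1 − 0.2375²) = 1/√0.9436 = 1.029; τ_2 = 24.84/1.029 = 24.13 years.
Total proper time: τ_1 + 24.13 = 37.67, so τ_1 = 37.67 − 24.13 = 13.54 years.
γ_1 = 29.09/13.54 = 2.148; β = √(1 − 1/γ²) = √0.7833.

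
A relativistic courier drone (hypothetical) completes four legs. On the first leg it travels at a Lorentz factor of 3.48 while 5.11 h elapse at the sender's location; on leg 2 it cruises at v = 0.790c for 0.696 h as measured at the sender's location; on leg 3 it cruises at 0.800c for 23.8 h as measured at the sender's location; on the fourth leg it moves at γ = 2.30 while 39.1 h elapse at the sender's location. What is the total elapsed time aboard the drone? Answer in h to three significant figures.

Leg 1: γ = 3.48; τ_1 = 5.11/3.480 = 1.468 h.
Leg 2: γ = 1/√(1 − 0.790²) = 1/√0.3759 = 1.631; τ_2 = 0.696/1.631 = 0.4267 h.
Leg 3: γ = 1/√(1 − 0.800²) = 5/3 ≈ 1.667; τ_3 = 23.8/1.667 = 14.28 h.
Leg 4: γ = 2.30; τ_4 = 39.1/2.300 = 17.00 h.
Total: 1.468 + 0.4267 + 14.28 + 17.00 h.

τ = 33.2 h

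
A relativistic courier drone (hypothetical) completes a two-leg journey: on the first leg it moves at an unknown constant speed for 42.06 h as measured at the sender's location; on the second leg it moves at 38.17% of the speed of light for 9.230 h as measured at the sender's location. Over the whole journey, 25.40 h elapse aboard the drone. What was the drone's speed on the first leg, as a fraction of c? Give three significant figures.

Leg 1: speed unknown; τ_1 = 42.06/γ_1.
Leg 2: β = 0.3817; γ = 1/√(1 − 0.3817²) = 1/√0.8543 = 1.082; τ_2 = 9.230/1.082 = 8.531 h.
Total proper time: τ_1 + 8.531 = 25.40, so τ_1 = 25.40 − 8.531 = 16.87 h.
γ_1 = 42.06/16.87 = 2.493; β = √(1 − 1/γ²) = √0.8391.

β = 0.916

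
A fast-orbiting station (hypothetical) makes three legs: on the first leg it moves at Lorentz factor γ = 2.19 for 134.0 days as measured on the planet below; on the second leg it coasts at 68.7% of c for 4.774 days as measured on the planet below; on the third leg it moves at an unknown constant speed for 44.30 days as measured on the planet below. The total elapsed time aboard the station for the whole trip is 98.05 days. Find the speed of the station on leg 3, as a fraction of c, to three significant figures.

Leg 1: γ = 2.19; τ_1 = 134.0/2.190 = 61.19 days.
Leg 2: β = 0.687; γ = 1/√(1 − 0.687²) = 1/√0.5280 = 1.376; τ_2 = 4.774/1.376 = 3.469 days.
Leg 3: speed unknown; τ_3 = 44.30/γ_3.
Total proper time: 61.19 + 3.469 + τ_3 = 98.05, so τ_3 = 98.05 − 64.66 = 33.39 days.
γ_3 = 44.30/33.39 = 1.327; β = √(1 − 1/γ²) = √0.4318.

β = 0.657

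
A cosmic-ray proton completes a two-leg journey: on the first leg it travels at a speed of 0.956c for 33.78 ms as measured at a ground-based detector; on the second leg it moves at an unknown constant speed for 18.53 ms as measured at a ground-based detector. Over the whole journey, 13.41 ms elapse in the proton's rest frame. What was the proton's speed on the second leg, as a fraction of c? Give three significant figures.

Leg 1: γ = 1/√(1 − 0.956²) = 1/√0.08606 = 3.409; τ_1 = 33.78/3.409 = 9.910 ms.
Leg 2: speed unknown; τ_2 = 18.53/γ_2.
Total proper time: 9.910 + τ_2 = 13.41, so τ_2 = 13.41 − 9.910 = 3.500 ms.
γ_2 = 18.53/3.500 = 5.294; β = √(1 − 1/γ²) = √0.9643.

β = 0.982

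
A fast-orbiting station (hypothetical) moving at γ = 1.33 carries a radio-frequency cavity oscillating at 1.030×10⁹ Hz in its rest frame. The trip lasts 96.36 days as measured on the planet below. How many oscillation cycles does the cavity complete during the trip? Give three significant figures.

γ = 1.33
The oscillator's own cycle count is N = f × τ where τ is the proper time aboard the station. τ = Δt/γ = 96.36/1.330 = 72.45 days = 6.260×10⁶ s.
N = 1.030×10⁹ × 6.260×10⁶ = 6.448×10¹⁵.

N = 6.45×10¹⁵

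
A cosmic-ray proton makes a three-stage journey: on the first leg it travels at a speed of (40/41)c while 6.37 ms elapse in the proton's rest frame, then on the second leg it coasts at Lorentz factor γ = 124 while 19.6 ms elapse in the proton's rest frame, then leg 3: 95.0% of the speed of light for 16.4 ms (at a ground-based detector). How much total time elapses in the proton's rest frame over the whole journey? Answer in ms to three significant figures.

Leg 1: 6.37 ms is already measured in the proton's rest frame.
Leg 2: 19.6 ms is already measured in the proton's rest frame.
Leg 3: β = 0.950; γ = 1/√(1 − 0.950²) = 1/√0.09750 = 3.203; τ_3 = 16.4/3.203 = 5.121 ms.
Total: 6.370 + 19.60 + 5.121 ms.

τ = 31.1 ms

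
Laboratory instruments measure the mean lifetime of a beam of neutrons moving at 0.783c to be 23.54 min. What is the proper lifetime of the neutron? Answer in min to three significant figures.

γ = 1/√(1 − 0.783²) = 1/√0.3869 = 1.608
The lab-frame lifetime is the dilated interval; the proper lifetime is τ₀ = Δt/γ = 23.54/1.608 min.

τ₀ = 14.6 min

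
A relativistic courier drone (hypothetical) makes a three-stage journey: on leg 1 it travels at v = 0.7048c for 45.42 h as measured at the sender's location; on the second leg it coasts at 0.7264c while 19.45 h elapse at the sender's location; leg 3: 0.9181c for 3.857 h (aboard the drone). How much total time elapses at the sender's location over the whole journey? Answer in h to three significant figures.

Leg 1: 45.42 h is already measured at the sender's location.
Leg 2: 19.45 h is already measured at the sender's location.
Leg 3: γ = 1/√(1 − 0.9181²) = 1/√0.1571 = 2.523; Δt_3 = 2.523 × 3.857 = 9.731 h.
Total: 45.42 + 19.45 + 9.731 h.

Δt = 74.6 h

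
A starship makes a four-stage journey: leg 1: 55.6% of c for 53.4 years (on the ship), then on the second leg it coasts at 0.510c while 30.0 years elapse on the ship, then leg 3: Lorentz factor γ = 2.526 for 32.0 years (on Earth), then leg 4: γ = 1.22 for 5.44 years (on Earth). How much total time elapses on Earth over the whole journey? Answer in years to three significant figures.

Leg 1: β = 0.556; γ = 1/√(1 − 0.556²) = 1/√0.6909 = 1.203; Δt_1 = 1.203 × 53.4 = 64.25 years.
Leg 2: γ = 1/√(1 − 0.510²) = 1/√0.7399 = 1.163; Δt_2 = 1.163 × 30.0 = 34.88 years.
Leg 3: 32.0 years is already measured on Earth.
Leg 4: 5.44 years is already measured on Earth.
Total: 64.25 + 34.88 + 32.00 + 5.440 years.

Δt = 137 years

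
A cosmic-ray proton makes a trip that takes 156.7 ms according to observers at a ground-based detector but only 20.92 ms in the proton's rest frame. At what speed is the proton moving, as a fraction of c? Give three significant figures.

v = 0.991c

The proper time is measured in the proton's rest frame (both events occur at the proton's location); Δt is measured at a ground-based detector. γ = Δt/τ = 156.7/20.92 = 7.490.
β = √(1 − 1/γ²) = √(1 − 0.01782) = √0.9822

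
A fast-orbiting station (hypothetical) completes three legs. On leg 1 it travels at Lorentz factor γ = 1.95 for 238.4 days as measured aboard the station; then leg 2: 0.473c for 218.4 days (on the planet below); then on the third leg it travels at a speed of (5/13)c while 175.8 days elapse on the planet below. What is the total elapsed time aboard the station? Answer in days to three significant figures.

Leg 1: 238.4 days is already measured aboard the station.
Leg 2: γ = 1/√(1 − 0.473²) = 1/√0.7763 = 1.135; τ_2 = 218.4/1.135 = 192.4 days.
Leg 3: γ = 1/√(1 − (5/13)²) = 13/12 ≈ 1.083; τ_3 = 175.8/1.083 = 162.3 days.
Total: 238.4 + 192.4 + 162.3 days.

τ = 593 days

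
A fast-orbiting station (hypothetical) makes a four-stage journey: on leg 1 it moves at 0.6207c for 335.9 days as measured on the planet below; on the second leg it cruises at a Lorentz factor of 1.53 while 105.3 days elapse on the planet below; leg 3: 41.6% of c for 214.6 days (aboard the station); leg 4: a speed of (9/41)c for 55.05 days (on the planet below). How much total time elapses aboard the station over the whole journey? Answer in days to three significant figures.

Leg 1: γ = 1/√(1 − 0.6207²) = 1/√0.6147 = 1.275; τ_1 = 335.9/1.275 = 263.4 days.
Leg 2: γ = 1.53; τ_2 = 105.3/1.530 = 68.82 days.
Leg 3: 214.6 days is already measured aboard the station.
Leg 4: γ = 1/√(1 − (9/41)²) = 41/40 = 1.025; τ_4 = 55.05/1.025 = 53.71 days.
Total: 263.4 + 68.82 + 214.6 + 53.71 days.

τ = 600 days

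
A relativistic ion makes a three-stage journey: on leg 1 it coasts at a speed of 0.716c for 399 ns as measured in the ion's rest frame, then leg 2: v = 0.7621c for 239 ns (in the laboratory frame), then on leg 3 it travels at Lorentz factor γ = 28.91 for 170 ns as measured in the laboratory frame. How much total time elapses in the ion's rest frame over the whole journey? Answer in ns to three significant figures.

Leg 1: 399 ns is already measured in the ion's rest frame.
Leg 2: γ = 1/√(1 − 0.7621²) = 1/√0.4192 = 1.544; τ_2 = 239/1.544 = 154.7 ns.
Leg 3: γ = 28.91; τ_3 = 170/28.91 = 5.880 ns.
Total: 399.0 + 154.7 + 5.880 ns.

τ = 560 ns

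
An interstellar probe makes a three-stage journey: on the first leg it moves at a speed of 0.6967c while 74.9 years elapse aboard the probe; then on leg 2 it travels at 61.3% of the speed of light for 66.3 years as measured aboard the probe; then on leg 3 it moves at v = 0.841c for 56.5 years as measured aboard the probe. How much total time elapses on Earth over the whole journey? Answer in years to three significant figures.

Δt = 293 years

Leg 1: γ = 1/√(1 − 0.6967²) = 1/√0.5146 = 1.394; Δt_1 = 1.394 × 74.9 = 104.4 years.
Leg 2: β = 0.613; γ = 1/√(1 − 0.613²) = 1/√0.6242 = 1.266; Δt_2 = 1.266 × 66.3 = 83.92 years.
Leg 3: γ = 1/√(1 − 0.841²) = 1/√0.2927 = 1.848; Δt_3 = 1.848 × 56.5 = 104.4 years.
Total: 104.4 + 83.92 + 104.4 years.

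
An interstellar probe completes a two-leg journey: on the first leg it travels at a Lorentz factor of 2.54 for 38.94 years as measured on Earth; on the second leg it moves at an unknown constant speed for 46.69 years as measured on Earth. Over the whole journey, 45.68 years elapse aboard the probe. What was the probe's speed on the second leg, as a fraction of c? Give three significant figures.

β = 0.760

Leg 1: γ = 2.54; τ_1 = 38.94/2.540 = 15.33 years.
Leg 2: speed unknown; τ_2 = 46.69/γ_2.
Total proper time: 15.33 + τ_2 = 45.68, so τ_2 = 45.68 − 15.33 = 30.35 years.
γ_2 = 46.69/30.35 = 1.538; β = √(1 − 1/γ²) = √0.5775.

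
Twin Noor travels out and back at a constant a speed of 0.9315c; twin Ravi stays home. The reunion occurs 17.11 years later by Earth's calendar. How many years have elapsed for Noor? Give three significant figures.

τ = 6.22 years

γ = 1/√(1 − 0.9315²) = 1/√0.1323 = 2.749
Noor's clock measures proper time along the trip: τ = Δt/γ = 17.11/2.749 years.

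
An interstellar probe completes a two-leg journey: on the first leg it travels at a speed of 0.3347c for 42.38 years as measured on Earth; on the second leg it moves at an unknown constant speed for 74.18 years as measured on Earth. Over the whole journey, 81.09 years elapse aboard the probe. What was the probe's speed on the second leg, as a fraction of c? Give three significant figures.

β = 0.832

Leg 1: γ = 1/√(1 − 0.3347²) = 1/√0.8880 = 1.061; τ_1 = 42.38/1.061 = 39.94 years.
Leg 2: speed unknown; τ_2 = 74.18/γ_2.
Total proper time: 39.94 + τ_2 = 81.09, so τ_2 = 81.09 − 39.94 = 41.15 years.
γ_2 = 74.18/41.15 = 1.802; β = √(1 − 1/γ²) = √0.6922.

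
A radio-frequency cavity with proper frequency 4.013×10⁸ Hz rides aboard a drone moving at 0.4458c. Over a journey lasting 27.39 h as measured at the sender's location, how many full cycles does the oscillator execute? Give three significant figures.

N = 3.54×10¹³

γ = 1/√(1 − 0.4458²) = 1/√0.8013 = 1.117
The oscillator's own cycle count is N = f × τ where τ is the proper time aboard the drone. τ = Δt/γ = 27.39/1.117 = 24.52 h = 8.826×10⁴ s.
N = 4.013×10⁸ × 8.826×10⁴ = 3.542×10¹³.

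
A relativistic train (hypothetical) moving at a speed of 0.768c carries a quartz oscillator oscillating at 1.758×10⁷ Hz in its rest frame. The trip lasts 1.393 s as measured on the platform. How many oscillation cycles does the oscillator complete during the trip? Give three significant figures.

γ = 1/√(1 − 0.768²) = 1/√0.4102 = 1.561
The oscillator's own cycle count is N = f × τ where τ is the proper time on the train. τ = Δt/γ = 1.393/1.561 = 0.8921 s = 8.921×10⁻¹ s.
N = 1.758×10⁷ × 8.921×10⁻¹ = 1.568×10⁷.

N = 1.57×10⁷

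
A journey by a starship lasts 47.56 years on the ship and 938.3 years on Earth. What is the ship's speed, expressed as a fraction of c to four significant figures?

β = 0.9987

The proper time is measured on the ship (both events occur at the ship's location); Δt is measured on Earth. γ = Δt/τ = 938.3/47.56 = 19.73.
β = √(1 − 1/γ²) = √(1 − 0.002569) = √0.9974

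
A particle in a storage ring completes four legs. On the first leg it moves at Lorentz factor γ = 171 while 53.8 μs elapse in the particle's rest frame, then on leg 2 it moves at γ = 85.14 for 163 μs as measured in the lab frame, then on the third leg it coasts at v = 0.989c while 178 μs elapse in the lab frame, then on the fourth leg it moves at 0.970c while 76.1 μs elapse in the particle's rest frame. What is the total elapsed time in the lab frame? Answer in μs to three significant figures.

Leg 1: γ = 171; Δt_1 = 171.0 × 53.8 = 9200 μs.
Leg 2: 163 μs is already measured in the lab frame.
Leg 3: 178 μs is already measured in the lab frame.
Leg 4: γ = 1/√(1 − 0.970²) = 1/√0.05910 = 4.113; Δt_4 = 4.113 × 76.1 = 313.0 μs.
Total: 9200 + 163.0 + 178.0 + 313.0 μs.

Δt = 9850 μs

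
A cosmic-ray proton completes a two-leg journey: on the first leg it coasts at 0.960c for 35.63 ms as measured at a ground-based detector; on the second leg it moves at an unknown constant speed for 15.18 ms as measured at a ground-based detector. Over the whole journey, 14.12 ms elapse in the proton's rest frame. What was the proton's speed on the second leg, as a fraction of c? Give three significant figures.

β = 0.962

Leg 1: γ = 1/√(1 − 0.960²) = 25/7 ≈ 3.571; τ_1 = 35.63/3.571 = 9.976 ms.
Leg 2: speed unknown; τ_2 = 15.18/γ_2.
Total proper time: 9.976 + τ_2 = 14.12, so τ_2 = 14.12 − 9.976 = 4.144 ms.
γ_2 = 15.18/4.144 = 3.663; β = √(1 − 1/γ²) = √0.9255.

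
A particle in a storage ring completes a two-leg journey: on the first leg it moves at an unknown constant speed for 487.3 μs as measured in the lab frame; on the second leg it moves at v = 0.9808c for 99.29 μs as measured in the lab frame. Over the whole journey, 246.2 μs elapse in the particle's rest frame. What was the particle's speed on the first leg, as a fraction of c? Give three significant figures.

β = 0.885

Leg 1: speed unknown; τ_1 = 487.3/γ_1.
Leg 2: γ = 1/√(1 − 0.9808²) = 1/√0.03803 = 5.128; τ_2 = 99.29/5.128 = 19.36 μs.
Total proper time: τ_1 + 19.36 = 246.2, so τ_1 = 246.2 − 19.36 = 226.8 μs.
γ_1 = 487.3/226.8 = 2.148; β = √(1 − 1/γ²) = √0.7833.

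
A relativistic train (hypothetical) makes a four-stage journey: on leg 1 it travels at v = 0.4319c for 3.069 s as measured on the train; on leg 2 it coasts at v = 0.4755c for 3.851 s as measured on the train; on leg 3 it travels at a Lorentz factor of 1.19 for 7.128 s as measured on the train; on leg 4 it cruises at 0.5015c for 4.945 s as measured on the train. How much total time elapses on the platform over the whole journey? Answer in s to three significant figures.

Δt = 22.0 s

Leg 1: γ = 1/√(1 − 0.4319²) = 1/√0.8135 = 1.109; Δt_1 = 1.109 × 3.069 = 3.403 s.
Leg 2: γ = 1/√(1 − 0.4755²) = 1/√0.7739 = 1.137; Δt_2 = 1.137 × 3.851 = 4.378 s.
Leg 3: γ = 1.19; Δt_3 = 1.190 × 7.128 = 8.482 s.
Leg 4: γ = 1/√(1 − 0.5015²) = 1/√0.7485 = 1.156; Δt_4 = 1.156 × 4.945 = 5.716 s.
Total: 3.403 + 4.378 + 8.482 + 5.716 s.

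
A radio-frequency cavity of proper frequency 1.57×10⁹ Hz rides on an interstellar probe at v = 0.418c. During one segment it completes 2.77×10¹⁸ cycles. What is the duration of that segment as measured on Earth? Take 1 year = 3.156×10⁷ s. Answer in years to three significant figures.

Δt = 61.5 years

γ = 1/√(1 − 0.418²) = 1/√0.8253 = 1.101
Proper time for N cycles: τ = N/f = 2.77×10¹⁸/(1.57×10⁹) = 1.764×10⁹ s = 55.90 years.
Lab-frame duration Δt = γτ = 1.101 × 55.90 = 61.54 years.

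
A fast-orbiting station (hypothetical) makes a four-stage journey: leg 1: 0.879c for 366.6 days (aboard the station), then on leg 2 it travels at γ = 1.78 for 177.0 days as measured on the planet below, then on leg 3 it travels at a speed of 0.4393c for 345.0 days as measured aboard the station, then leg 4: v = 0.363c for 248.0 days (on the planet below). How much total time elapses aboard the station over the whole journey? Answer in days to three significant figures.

τ = 1040 days

Leg 1: 366.6 days is already measured aboard the station.
Leg 2: γ = 1.78; τ_2 = 177.0/1.780 = 99.44 days.
Leg 3: 345.0 days is already measured aboard the station.
Leg 4: γ = 1/√(1 − 0.363²) = 1/√0.8682 = 1.073; τ_4 = 248.0/1.073 = 231.1 days.
Total: 366.6 + 99.44 + 345.0 + 231.1 days.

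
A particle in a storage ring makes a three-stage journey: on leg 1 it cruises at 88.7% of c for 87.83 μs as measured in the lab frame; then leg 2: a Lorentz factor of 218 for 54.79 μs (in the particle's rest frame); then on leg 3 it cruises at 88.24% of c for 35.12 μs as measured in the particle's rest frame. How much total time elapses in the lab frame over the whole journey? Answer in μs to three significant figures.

Leg 1: 87.83 μs is already measured in the lab frame.
Leg 2: γ = 218; Δt_2 = 218.0 × 54.79 = 1.194×10⁴ μs.
Leg 3: β = 0.8824; γ = 1/√(1 − 0.8824²) = 1/√0.2214 = 2.125; Δt_3 = 2.125 × 35.12 = 74.64 μs.
Total: 87.83 + 1.194×10⁴ + 74.64 μs.

Δt = 1.21×10⁴ μs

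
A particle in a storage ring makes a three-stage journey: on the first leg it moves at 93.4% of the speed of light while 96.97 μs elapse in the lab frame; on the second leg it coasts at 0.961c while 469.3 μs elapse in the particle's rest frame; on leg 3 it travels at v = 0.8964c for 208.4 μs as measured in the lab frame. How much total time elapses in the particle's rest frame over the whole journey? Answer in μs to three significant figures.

τ = 596 μs

Leg 1: β = 0.934; γ = 1/√(1 − 0.934²) = 1/√0.1276 = 2.799; τ_1 = 96.97/2.799 = 34.64 μs.
Leg 2: 469.3 μs is already measured in the particle's rest frame.
Leg 3: γ = 1/√(1 − 0.8964²) = 1/√0.1965 = 2.256; τ_3 = 208.4/2.256 = 92.37 μs.
Total: 34.64 + 469.3 + 92.37 μs.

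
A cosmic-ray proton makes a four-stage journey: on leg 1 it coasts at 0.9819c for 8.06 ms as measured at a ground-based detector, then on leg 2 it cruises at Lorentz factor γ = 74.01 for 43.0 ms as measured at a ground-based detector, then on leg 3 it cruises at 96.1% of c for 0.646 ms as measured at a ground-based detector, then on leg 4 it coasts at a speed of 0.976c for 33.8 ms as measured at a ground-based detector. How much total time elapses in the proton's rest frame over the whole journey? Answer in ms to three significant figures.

Leg 1: γ = 1/√(1 − 0.9819²) = 1/√0.03587 = 5.280; τ_1 = 8.06/5.280 = 1.527 ms.
Leg 2: γ = 74.01; τ_2 = 43.0/74.01 = 0.5810 ms.
Leg 3: β = 0.961; γ = 1/√(1 − 0.961²) = 1/√0.07648 = 3.616; τ_3 = 0.646/3.616 = 0.1787 ms.
Leg 4: γ = 1/√(1 − 0.976²) = 1/√0.04742 = 4.592; τ_4 = 33.8/4.592 = 7.361 ms.
Total: 1.527 + 0.5810 + 0.1787 + 7.361 ms.

τ = 9.65 ms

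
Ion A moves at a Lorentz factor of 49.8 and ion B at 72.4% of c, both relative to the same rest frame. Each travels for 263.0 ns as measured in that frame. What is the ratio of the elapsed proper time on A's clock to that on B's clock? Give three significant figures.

τ_A/τ_B = 0.0291

A: γ = 49.8. B: β = 0.724; γ = 1/√(1 − 0.724²) = 1/√0.4758 = 1.450.
τ_A/τ_B = γ_B/γ_A = 1.450/49.80 = 0.02911, so τ_A/τ_B = 0.02911.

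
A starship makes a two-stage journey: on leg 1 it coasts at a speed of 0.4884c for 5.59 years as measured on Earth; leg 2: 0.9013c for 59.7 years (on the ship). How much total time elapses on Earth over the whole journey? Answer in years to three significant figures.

Δt = 143 years

Leg 1: 5.59 years is already measured on Earth.
Leg 2: γ = 1/√(1 − 0.9013²) = 1/√0.1877 = 2.308; Δt_2 = 2.308 × 59.7 = 137.8 years.
Total: 5.590 + 137.8 years.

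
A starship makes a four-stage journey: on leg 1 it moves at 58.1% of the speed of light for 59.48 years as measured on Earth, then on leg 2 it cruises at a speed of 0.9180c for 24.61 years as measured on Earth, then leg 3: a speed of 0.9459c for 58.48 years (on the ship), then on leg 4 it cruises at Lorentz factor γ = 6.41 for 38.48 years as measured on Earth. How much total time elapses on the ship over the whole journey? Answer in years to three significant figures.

τ = 123 years

Leg 1: β = 0.581; γ = 1/√(1 − 0.581²) = 1/√0.6624 = 1.229; τ_1 = 59.48/1.229 = 48.41 years.
Leg 2: γ = 1/√(1 − 0.9180²) = 1/√0.1573 = 2.522; τ_2 = 24.61/2.522 = 9.760 years.
Leg 3: 58.48 years is already measured on the ship.
Leg 4: γ = 6.41; τ_4 = 38.48/6.410 = 6.003 years.
Total: 48.41 + 9.760 + 58.48 + 6.003 years.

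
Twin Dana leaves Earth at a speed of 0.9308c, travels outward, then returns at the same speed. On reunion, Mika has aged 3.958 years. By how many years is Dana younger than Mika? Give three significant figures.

Δt − τ = 2.51 years

γ = 1/√(1 − 0.9308²) = 1/√0.1336 = 2.736
Dana's elapsed proper time: τ = 3.958/2.736 = 1.447 years.
Age gap = Δt − τ = 3.958 − 1.447 years.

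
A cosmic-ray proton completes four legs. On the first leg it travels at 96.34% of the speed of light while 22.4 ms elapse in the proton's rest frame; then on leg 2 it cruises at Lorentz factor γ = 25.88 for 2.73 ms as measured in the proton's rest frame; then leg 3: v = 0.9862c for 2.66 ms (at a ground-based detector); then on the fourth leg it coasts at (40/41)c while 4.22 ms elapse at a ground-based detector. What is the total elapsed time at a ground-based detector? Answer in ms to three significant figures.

Leg 1: β = 0.9634; γ = 1/√(1 − 0.9634²) = 1/√0.07186 = 3.730; Δt_1 = 3.730 × 22.4 = 83.56 ms.
Leg 2: γ = 25.88; Δt_2 = 25.88 × 2.73 = 70.65 ms.
Leg 3: 2.66 ms is already measured at a ground-based detector.
Leg 4: 4.22 ms is already measured at a ground-based detector.
Total: 83.56 + 70.65 + 2.660 + 4.220 ms.

Δt = 161 ms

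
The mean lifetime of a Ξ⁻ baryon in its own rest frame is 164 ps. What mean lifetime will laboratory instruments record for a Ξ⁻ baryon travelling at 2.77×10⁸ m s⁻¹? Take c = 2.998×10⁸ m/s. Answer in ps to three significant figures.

Δt = 429 ps

β = 2.77×10⁸/2.998×10⁸ = 0.9239; γ = 1/√(1 − 0.9239²) = 2.614
The rest-frame lifetime is the proper time; the lab measures the dilated interval Δt = γτ₀ = 2.614 × 164 ps.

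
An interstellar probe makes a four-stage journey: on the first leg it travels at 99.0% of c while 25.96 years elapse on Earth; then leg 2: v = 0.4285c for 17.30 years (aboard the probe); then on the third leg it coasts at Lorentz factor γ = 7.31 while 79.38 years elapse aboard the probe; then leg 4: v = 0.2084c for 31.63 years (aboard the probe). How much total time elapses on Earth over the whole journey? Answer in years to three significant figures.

Leg 1: 25.96 years is already measured on Earth.
Leg 2: γ = 1/√(1 − 0.4285²) = 1/√0.8164 = 1.107; Δt_2 = 1.107 × 17.30 = 19.15 years.
Leg 3: γ = 7.31; Δt_3 = 7.310 × 79.38 = 580.3 years.
Leg 4: γ = 1/√(1 − 0.2084²) = 1/√0.9566 = 1.022; Δt_4 = 1.022 × 31.63 = 32.34 years.
Total: 25.96 + 19.15 + 580.3 + 32.34 years.

Δt = 658 years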